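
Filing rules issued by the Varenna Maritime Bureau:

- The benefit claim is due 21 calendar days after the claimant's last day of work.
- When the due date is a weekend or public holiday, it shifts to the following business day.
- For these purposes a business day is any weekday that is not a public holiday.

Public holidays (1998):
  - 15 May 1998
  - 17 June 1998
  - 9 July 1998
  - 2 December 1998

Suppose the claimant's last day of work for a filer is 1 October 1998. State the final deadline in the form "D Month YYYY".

From 1 October 1998, 21 calendar days later is 22 October 1998.
22 October 1998 is a Thursday and not a listed holiday, so it stands.
So the filing is due 22 October 1998.

22 October 1998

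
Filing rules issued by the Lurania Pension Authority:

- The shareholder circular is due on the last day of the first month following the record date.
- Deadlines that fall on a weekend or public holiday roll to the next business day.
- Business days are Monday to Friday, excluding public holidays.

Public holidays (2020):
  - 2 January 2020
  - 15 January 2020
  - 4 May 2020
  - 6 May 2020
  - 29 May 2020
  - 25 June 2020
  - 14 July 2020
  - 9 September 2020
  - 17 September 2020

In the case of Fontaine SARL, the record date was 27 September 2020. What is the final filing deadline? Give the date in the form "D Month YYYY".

2 November 2020

The first month after 27 September 2020 is October 2020, whose last day is 31 October 2020.
Because 31 October 2020 is a Saturday, the deadline becomes 2 November 2020 (Monday).
Final deadline: 2 November 2020.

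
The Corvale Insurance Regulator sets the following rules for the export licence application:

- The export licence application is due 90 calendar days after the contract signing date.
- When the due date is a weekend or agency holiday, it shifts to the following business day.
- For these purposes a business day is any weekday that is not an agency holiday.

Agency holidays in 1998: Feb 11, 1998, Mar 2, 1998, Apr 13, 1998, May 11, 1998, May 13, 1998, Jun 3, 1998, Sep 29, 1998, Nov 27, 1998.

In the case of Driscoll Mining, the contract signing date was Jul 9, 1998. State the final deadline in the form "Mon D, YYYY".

Trigger date Jul 9, 1998 + 90 calendar days = Oct 7, 1998.
Oct 7, 1998 is a Wednesday and not a listed holiday, so it stands.
Final deadline: Oct 7, 1998.

Oct 7, 1998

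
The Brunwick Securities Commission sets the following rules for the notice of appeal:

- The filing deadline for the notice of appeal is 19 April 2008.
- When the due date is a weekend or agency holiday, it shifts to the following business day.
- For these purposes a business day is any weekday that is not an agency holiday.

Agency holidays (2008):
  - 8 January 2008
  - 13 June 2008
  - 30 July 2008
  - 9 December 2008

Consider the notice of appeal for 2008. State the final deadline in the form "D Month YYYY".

21 April 2008

Start from the fixed due date, 19 April 2008.
19 April 2008 is a Saturday; the next business day is 21 April 2008 (Monday).
Final deadline: 21 April 2008.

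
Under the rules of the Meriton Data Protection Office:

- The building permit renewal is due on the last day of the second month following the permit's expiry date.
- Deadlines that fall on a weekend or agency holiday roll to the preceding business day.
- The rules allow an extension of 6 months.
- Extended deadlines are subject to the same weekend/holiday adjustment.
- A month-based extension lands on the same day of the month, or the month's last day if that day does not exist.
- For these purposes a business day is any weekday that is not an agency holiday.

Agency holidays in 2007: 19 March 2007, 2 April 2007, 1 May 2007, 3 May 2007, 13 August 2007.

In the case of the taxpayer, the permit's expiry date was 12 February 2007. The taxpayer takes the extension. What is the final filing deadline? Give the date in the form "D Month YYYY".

2 months after 12 February 2007 falls in April 2007; the last day of that month is 30 April 2007.
30 April 2007 (Monday) is already a business day.
Applying the 6 months extension: 6 months after 30 April 2007 is 30 October 2007.
30 October 2007 (Tuesday) is already a business day.
The final due date is 30 October 2007.

30 October 2007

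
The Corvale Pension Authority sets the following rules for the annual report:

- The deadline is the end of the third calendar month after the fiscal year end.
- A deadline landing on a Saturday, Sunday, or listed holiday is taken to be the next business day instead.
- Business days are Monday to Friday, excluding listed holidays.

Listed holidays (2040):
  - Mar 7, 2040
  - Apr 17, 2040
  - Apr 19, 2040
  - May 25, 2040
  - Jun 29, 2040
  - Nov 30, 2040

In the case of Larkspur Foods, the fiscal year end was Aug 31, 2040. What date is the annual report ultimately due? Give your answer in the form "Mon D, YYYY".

3 months after Aug 31, 2040 is November 2040; that month ends on Nov 30, 2040.
Nov 30, 2040 falls on a listed holiday. Rolling to the next business day gives Dec 3, 2040, a Monday.
Final deadline: Dec 3, 2040.

Dec 3, 2040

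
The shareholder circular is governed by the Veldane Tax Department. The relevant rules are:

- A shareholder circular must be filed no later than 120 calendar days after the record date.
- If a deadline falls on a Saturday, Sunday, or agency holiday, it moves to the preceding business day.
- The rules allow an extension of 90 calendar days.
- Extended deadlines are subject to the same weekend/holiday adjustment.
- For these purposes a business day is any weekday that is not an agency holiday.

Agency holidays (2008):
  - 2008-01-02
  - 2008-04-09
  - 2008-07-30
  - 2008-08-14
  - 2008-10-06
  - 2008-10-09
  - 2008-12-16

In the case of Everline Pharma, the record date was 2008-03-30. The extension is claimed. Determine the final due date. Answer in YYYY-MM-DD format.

Adding 120 calendar days to 2008-03-30 gives 2008-07-28.
2008-07-28 is a Monday and not a listed holiday, so it stands.
The 90-calendar-day extension moves the deadline from 2008-07-28 to 2008-10-26.
2008-10-26 falls on a Sunday. Rolling to the preceding business day gives 2008-10-24, a Friday.
Deadline: 2008-10-24.

2008-10-24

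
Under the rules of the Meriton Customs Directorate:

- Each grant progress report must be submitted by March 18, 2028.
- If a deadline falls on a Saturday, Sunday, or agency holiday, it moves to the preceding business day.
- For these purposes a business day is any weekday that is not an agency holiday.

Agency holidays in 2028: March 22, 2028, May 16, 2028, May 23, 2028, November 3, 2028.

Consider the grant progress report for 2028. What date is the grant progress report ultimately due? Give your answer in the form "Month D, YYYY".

March 17, 2028

Start from the fixed due date, March 18, 2028.
Because March 18, 2028 is a Saturday, the deadline becomes March 17, 2028 (Friday).
Final deadline: March 17, 2028.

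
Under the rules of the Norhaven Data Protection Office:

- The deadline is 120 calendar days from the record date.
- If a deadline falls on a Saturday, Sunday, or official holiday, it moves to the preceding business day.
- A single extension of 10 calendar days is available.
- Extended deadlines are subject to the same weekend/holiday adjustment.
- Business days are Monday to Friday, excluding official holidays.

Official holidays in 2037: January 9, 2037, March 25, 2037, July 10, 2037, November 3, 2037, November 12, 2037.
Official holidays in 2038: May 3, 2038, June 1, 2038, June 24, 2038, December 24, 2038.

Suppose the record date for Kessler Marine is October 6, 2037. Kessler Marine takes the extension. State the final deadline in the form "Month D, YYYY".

Adding 120 calendar days to October 6, 2037 gives February 3, 2038.
Since February 3, 2038 is a Wednesday and not a holiday, the date is unchanged.
The 10-calendar-day extension moves the deadline from February 3, 2038 to February 13, 2038.
Because February 13, 2038 is a Saturday, the deadline becomes February 12, 2038 (Friday).
Final deadline: February 12, 2038.

February 12, 2038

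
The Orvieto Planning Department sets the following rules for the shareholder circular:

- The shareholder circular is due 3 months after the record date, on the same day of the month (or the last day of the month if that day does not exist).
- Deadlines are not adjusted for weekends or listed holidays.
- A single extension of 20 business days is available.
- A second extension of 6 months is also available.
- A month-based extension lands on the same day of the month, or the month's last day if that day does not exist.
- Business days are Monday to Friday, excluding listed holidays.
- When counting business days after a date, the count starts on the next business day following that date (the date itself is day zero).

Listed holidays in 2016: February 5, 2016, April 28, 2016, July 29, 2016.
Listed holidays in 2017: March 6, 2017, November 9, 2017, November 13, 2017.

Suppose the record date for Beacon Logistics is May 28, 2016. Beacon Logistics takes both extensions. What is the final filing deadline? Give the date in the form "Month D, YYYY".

3 months from May 28, 2016 is August 28, 2016.
August 28, 2016 falls on a Sunday. The rules make no weekend/holiday allowance, so it remains August 28, 2016.
Applying the 20-business-day extension: 20 business days after August 28, 2016 is September 23, 2016.
September 23, 2016 falls on a Friday. The rules make no weekend/holiday allowance, so it remains September 23, 2016.
Applying the 6 months extension: 6 months after September 23, 2016 is March 23, 2017.
March 23, 2017 is a Thursday; no weekend or holiday adjustment applies.
Final deadline: March 23, 2017.

March 23, 2017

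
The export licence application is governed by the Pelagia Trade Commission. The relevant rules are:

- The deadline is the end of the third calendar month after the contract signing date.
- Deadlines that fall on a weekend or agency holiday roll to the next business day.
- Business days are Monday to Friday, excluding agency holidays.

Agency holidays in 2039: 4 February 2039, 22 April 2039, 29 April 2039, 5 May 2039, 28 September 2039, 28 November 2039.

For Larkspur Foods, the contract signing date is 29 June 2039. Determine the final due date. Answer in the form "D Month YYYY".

30 September 2039

3 months after 29 June 2039 falls in September 2039; the last day of that month is 30 September 2039.
Since 30 September 2039 is a Friday and not a holiday, the date is unchanged.
Deadline: 30 September 2039.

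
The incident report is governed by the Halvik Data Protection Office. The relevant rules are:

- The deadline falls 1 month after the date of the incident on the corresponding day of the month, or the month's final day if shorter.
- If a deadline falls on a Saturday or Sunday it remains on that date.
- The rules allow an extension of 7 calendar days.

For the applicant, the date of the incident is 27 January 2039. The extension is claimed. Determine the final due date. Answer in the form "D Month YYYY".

6 March 2039

1 month from 27 January 2039 is 27 February 2039.
27 February 2039 falls on a Sunday. The rules make no weekend/holiday allowance, so it remains 27 February 2039.
With the 7-day extension, 27 February 2039 becomes 6 March 2039.
6 March 2039 falls on a Sunday. The rules make no weekend/holiday allowance, so it remains 6 March 2039.
Deadline: 6 March 2039.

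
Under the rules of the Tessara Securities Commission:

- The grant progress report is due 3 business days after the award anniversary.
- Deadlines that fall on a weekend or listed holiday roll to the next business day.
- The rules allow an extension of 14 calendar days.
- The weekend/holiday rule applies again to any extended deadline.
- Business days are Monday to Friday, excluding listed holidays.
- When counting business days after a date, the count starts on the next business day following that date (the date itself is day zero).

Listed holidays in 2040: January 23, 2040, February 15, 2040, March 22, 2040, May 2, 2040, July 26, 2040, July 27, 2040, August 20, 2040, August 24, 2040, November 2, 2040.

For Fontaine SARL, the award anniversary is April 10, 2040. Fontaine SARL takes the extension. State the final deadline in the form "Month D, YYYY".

April 27, 2040

Starting the day after April 10, 2040 and counting 3 business days lands on April 13, 2040.
Since April 13, 2040 is a Friday and not a holiday, the date is unchanged.
With the 14-day extension, April 13, 2040 becomes April 27, 2040.
April 27, 2040 is a Friday and not a listed holiday, so it stands.
The final due date is April 27, 2040.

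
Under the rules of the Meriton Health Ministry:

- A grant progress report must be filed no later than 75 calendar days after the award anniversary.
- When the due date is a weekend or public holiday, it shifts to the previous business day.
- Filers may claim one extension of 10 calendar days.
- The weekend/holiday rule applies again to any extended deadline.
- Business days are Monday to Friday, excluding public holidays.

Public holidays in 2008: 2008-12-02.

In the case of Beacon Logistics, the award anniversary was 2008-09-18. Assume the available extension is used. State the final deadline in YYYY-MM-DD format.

Trigger date 2008-09-18 + 75 calendar days = 2008-12-02.
2008-12-02 falls on a listed holiday. Rolling to the preceding business day gives 2008-12-01, a Monday.
Add the 10 calendar-day extension to 2008-12-01: 2008-12-11.
2008-12-11 is a Thursday and not a listed holiday, so it stands.
So the filing is due 2008-12-11.

2008-12-11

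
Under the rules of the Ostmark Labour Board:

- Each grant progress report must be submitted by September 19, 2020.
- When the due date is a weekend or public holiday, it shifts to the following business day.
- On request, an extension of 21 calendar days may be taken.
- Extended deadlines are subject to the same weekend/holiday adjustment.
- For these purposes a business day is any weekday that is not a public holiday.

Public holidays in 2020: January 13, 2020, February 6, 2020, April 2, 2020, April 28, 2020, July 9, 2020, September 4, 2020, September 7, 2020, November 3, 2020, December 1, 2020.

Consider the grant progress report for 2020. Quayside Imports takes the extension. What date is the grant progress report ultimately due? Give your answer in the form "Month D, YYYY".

October 12, 2020

The statutory due date is September 19, 2020.
September 19, 2020 is a Saturday; the next business day is September 21, 2020 (Monday).
With the 21-day extension, September 21, 2020 becomes October 12, 2020.
Since October 12, 2020 is a Monday and not a holiday, the date is unchanged.
The final due date is October 12, 2020.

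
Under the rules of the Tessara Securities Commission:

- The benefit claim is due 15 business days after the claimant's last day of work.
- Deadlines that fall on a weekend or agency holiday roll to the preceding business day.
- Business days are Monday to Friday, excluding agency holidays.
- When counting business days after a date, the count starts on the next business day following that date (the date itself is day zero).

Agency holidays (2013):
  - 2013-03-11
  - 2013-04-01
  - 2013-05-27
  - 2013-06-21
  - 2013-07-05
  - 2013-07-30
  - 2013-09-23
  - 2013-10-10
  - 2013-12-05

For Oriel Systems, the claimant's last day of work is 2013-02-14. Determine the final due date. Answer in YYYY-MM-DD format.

Starting the day after 2013-02-14 and counting 15 business days lands on 2013-03-07.
Since 2013-03-07 is a Thursday and not a holiday, the date is unchanged.
The final due date is 2013-03-07.

2013-03-07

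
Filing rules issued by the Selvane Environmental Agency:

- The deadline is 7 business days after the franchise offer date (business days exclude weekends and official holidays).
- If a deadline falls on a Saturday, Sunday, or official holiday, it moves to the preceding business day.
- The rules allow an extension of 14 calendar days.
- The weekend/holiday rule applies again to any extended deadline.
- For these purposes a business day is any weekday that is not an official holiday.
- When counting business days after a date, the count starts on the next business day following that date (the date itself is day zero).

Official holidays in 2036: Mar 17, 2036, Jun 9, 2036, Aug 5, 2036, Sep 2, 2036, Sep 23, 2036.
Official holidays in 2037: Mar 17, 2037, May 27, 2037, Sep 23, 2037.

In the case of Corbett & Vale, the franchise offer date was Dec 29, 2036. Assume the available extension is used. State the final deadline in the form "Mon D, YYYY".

Jan 21, 2037

Counting 7 business days after Dec 29, 2036 (skipping weekends and listed holidays) reaches Jan 7, 2037.
Jan 7, 2037 falls on a Wednesday, which is a business day, so no adjustment is needed.
Applying the 14-calendar-day extension: Jan 7, 2037 + 14 days = Jan 21, 2037.
Jan 21, 2037 is a Wednesday and not a listed holiday, so it stands.
Deadline: Jan 21, 2037.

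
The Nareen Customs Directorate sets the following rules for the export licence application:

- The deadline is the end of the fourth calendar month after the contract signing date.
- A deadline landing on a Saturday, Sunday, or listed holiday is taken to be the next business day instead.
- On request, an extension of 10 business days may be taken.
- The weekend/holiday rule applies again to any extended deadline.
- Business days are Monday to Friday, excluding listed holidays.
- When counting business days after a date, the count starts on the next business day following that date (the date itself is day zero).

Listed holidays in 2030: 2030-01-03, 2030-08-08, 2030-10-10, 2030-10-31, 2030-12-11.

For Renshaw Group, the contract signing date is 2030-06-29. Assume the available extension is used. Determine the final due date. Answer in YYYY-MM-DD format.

4 months after 2030-06-29 is October 2030; that month ends on 2030-10-31.
2030-10-31 falls on a listed holiday. Rolling to the next business day gives 2030-11-01, a Friday.
Counting 10 further business days from 2030-11-01 reaches 2030-11-15.
2030-11-15 (Friday) is already a business day.
The final due date is 2030-11-15.

2030-11-15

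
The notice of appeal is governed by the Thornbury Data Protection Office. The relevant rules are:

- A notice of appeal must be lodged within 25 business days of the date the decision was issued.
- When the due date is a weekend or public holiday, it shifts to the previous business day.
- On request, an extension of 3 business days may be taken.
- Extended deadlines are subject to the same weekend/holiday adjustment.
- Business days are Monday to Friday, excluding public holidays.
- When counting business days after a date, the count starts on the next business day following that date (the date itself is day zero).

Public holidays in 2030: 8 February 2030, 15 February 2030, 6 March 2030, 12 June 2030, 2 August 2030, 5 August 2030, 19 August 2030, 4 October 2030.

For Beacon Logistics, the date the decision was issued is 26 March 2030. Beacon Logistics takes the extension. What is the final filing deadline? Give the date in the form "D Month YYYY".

Starting the day after 26 March 2030 and counting 25 business days lands on 30 April 2030.
30 April 2030 is a Tuesday and not a listed holiday, so it stands.
Applying the 3-business-day extension: 3 business days after 30 April 2030 is 3 May 2030.
3 May 2030 falls on a Friday, which is a business day, so no adjustment is needed.
Final deadline: 3 May 2030.

3 May 2030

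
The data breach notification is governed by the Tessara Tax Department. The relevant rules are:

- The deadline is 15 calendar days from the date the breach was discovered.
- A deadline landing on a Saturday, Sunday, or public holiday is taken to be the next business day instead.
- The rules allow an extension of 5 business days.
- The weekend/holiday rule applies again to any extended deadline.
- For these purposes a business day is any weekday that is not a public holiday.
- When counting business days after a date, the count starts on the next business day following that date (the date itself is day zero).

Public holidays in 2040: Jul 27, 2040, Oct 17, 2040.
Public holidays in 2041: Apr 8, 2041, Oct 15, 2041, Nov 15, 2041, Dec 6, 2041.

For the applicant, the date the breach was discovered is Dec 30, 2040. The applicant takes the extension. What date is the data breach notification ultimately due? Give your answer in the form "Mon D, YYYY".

Jan 21, 2041

15 calendar days after Dec 30, 2040 is Jan 14, 2041.
Since Jan 14, 2041 is a Monday and not a holiday, the date is unchanged.
The 5-business-day extension runs from Jan 14, 2041 to Jan 21, 2041.
Since Jan 21, 2041 is a Monday and not a holiday, the date is unchanged.
Final deadline: Jan 21, 2041.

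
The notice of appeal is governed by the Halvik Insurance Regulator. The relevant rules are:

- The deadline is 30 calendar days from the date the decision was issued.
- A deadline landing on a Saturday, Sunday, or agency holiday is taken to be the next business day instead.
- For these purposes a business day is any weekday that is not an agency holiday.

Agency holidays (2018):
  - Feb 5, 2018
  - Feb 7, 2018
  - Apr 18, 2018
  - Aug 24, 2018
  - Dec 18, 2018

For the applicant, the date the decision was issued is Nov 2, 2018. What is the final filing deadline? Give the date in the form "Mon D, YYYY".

30 calendar days after Nov 2, 2018 is Dec 2, 2018.
Dec 2, 2018 is a Sunday; the next business day is Dec 3, 2018 (Monday).
Deadline: Dec 3, 2018.

Dec 3, 2018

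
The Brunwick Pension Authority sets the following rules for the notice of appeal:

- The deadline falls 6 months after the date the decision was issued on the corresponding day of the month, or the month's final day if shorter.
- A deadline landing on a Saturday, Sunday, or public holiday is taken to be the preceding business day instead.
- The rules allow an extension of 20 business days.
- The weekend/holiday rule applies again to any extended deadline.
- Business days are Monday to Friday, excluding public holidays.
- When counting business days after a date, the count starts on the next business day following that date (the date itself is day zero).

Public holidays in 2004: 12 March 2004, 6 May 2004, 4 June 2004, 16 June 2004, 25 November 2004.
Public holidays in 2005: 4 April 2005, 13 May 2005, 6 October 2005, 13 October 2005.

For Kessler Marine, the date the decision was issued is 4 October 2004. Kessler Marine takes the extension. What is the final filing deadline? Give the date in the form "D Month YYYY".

2 May 2005

6 months from 4 October 2004 is 4 April 2005.
4 April 2005 falls on a listed holiday. Rolling to the preceding business day gives 1 April 2005, a Friday.
Counting 20 further business days from 1 April 2005 reaches 2 May 2005.
2 May 2005 is a Monday and not a listed holiday, so it stands.
So the filing is due 2 May 2005.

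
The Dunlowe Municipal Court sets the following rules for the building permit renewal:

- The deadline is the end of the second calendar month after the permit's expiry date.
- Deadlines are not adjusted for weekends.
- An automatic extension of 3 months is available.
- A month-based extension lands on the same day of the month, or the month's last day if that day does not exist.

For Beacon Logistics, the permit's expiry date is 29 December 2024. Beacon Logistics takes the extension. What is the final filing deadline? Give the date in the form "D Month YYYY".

28 May 2025

The second month after 29 December 2024 is February 2025, whose last day is 28 February 2025.
28 February 2025 is a Friday; no weekend or holiday adjustment applies.
Add 3 months to 28 February 2025: 28 May 2025.
28 May 2025 is a Wednesday; no weekend or holiday adjustment applies.
Final deadline: 28 May 2025.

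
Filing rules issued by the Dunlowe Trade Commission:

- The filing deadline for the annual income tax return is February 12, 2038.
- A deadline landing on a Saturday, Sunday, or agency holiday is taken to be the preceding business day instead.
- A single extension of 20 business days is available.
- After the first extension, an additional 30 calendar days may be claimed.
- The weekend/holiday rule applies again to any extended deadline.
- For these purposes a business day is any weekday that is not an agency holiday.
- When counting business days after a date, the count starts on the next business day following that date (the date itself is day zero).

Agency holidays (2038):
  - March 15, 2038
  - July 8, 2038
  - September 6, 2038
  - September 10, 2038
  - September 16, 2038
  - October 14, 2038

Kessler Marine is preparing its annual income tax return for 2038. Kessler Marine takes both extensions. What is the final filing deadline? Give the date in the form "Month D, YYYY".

April 9, 2038

The stated deadline is February 12, 2038.
February 12, 2038 is a Friday and not a listed holiday, so it stands.
Counting 20 further business days from February 12, 2038 reaches March 12, 2038.
March 12, 2038 (Friday) is already a business day.
The 30-calendar-day extension moves the deadline from March 12, 2038 to April 11, 2038.
April 11, 2038 is a Sunday; the preceding business day is April 9, 2038 (Friday).
So the filing is due April 9, 2038.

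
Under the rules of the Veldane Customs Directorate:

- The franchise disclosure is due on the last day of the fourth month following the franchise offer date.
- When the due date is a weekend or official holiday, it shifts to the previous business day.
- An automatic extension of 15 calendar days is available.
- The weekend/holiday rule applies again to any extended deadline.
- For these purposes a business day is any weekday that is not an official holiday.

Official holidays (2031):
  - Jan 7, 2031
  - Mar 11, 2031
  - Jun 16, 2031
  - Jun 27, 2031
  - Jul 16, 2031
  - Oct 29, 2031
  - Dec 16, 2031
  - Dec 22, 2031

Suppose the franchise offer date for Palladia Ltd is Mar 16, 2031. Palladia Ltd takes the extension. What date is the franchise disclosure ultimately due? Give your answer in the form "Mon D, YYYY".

The fourth month after Mar 16, 2031 is July 2031, whose last day is Jul 31, 2031.
Jul 31, 2031 is a Thursday and not a listed holiday, so it stands.
The 15-calendar-day extension moves the deadline from Jul 31, 2031 to Aug 15, 2031.
Aug 15, 2031 (Friday) is already a business day.
Final deadline: Aug 15, 2031.

Aug 15, 2031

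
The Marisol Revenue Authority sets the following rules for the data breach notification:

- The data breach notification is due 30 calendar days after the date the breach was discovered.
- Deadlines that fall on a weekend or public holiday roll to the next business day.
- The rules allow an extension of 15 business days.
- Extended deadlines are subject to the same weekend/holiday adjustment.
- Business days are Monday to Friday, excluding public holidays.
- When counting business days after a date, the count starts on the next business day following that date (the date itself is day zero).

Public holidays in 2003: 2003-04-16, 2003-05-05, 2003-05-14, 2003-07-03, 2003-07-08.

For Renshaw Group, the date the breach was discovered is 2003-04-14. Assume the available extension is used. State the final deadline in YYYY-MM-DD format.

Trigger date 2003-04-14 + 30 calendar days = 2003-05-14.
2003-05-14 falls on a listed holiday. Rolling to the next business day gives 2003-05-15, a Thursday.
Counting 15 further business days from 2003-05-15 reaches 2003-06-05.
Since 2003-06-05 is a Thursday and not a holiday, the date is unchanged.
So the filing is due 2003-06-05.

2003-06-05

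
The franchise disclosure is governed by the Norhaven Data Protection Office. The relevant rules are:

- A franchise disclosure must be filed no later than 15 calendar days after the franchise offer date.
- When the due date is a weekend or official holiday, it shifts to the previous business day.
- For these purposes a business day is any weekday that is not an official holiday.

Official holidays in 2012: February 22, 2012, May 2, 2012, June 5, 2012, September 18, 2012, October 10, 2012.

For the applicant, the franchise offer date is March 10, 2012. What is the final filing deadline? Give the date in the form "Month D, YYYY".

Adding 15 calendar days to March 10, 2012 gives March 25, 2012.
Because March 25, 2012 is a Sunday, the deadline becomes March 23, 2012 (Friday).
Final deadline: March 23, 2012.

March 23, 2012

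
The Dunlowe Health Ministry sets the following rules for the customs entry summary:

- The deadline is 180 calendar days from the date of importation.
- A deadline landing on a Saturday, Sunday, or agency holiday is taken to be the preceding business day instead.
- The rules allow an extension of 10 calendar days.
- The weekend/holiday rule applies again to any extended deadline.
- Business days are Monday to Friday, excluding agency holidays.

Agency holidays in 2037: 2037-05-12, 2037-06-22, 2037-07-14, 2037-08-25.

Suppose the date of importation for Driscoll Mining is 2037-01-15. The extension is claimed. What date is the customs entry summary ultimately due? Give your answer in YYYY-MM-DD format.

2037-07-23

180 calendar days after 2037-01-15 is 2037-07-14.
2037-07-14 is a listed holiday, so it moves to the preceding business day, 2037-07-13 (Monday).
With the 10-day extension, 2037-07-13 becomes 2037-07-23.
Since 2037-07-23 is a Thursday and not a holiday, the date is unchanged.
So the filing is due 2037-07-23.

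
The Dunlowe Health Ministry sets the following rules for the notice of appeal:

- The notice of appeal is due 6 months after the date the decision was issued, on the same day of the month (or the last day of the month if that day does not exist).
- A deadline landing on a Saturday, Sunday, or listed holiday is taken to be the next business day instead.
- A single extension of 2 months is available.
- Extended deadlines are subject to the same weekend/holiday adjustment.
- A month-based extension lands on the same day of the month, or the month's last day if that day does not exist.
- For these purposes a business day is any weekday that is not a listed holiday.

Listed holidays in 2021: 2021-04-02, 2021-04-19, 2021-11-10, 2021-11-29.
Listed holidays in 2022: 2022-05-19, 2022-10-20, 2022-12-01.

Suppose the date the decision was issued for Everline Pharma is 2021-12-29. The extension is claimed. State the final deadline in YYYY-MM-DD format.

2022-08-29

6 months after 2021-12-29, on the same day of the month, is 2022-06-29.
2022-06-29 falls on a Wednesday, which is a business day, so no adjustment is needed.
Applying the 2 months extension: 2 months after 2022-06-29 is 2022-08-29.
2022-08-29 (Monday) is already a business day.
Deadline: 2022-08-29.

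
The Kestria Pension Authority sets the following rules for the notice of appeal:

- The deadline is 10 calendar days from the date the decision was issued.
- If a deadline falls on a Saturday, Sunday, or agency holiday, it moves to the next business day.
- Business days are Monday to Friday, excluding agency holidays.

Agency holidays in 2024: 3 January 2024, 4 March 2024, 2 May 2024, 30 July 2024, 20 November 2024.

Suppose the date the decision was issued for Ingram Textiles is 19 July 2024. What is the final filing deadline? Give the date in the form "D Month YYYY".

10 calendar days after 19 July 2024 is 29 July 2024.
29 July 2024 is a Monday and not a listed holiday, so it stands.
The final due date is 29 July 2024.

29 July 2024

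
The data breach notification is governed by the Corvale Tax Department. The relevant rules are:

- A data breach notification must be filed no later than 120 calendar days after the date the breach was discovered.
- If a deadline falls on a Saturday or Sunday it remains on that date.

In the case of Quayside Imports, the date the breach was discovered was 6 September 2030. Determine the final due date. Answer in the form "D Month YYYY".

4 January 2031

From 6 September 2030, 120 calendar days later is 4 January 2031.
No adjustment is made for weekends or holidays, so 4 January 2031 stands.
Deadline: 4 January 2031.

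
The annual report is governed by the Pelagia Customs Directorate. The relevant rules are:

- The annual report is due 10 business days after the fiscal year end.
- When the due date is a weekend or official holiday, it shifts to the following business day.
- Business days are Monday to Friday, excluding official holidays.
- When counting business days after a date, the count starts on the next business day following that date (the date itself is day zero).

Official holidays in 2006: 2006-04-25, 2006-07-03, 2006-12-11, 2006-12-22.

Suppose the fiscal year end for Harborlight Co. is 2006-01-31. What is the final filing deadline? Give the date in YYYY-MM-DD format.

10 business days after 2006-01-31, excluding weekends and holidays, is 2006-02-14.
2006-02-14 is a Tuesday and not a listed holiday, so it stands.
Deadline: 2006-02-14.

2006-02-14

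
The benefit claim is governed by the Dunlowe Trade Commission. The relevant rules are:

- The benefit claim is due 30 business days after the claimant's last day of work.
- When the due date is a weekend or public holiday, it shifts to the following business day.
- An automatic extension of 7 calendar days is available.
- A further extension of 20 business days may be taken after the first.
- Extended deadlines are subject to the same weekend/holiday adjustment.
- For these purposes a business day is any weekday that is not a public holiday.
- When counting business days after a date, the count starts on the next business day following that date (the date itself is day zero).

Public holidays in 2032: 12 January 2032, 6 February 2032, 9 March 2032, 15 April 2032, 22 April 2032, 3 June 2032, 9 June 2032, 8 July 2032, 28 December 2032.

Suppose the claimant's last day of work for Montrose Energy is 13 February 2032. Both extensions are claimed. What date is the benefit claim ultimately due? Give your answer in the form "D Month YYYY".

30 business days after 13 February 2032, excluding weekends and holidays, is 29 March 2032.
29 March 2032 is a Monday and not a listed holiday, so it stands.
Add the 7 calendar-day extension to 29 March 2032: 5 April 2032.
5 April 2032 falls on a Monday, which is a business day, so no adjustment is needed.
The 20-business-day extension runs from 5 April 2032 to 5 May 2032.
Since 5 May 2032 is a Wednesday and not a holiday, the date is unchanged.
Final deadline: 5 May 2032.

5 May 2032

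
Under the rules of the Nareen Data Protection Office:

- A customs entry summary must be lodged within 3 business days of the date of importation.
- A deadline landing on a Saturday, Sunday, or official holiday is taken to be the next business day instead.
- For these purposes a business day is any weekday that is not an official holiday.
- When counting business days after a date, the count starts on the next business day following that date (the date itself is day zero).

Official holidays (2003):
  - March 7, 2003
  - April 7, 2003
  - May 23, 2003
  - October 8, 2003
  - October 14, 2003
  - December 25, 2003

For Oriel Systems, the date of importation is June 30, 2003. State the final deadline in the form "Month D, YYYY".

July 3, 2003

Starting the day after June 30, 2003 and counting 3 business days lands on July 3, 2003.
July 3, 2003 (Thursday) is already a business day.
The final due date is July 3, 2003.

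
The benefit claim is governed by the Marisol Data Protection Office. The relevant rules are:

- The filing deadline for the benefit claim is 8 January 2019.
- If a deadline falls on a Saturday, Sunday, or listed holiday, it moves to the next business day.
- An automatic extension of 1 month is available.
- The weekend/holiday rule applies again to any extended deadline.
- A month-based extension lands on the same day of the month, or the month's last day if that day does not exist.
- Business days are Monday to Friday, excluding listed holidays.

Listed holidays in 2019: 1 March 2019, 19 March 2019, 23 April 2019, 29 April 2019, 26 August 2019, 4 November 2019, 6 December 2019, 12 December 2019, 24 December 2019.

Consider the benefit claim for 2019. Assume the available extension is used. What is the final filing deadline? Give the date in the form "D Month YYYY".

8 February 2019

The statutory due date is 8 January 2019.
8 January 2019 is a Tuesday and not a listed holiday, so it stands.
The 1 month extension carries 8 January 2019 to 8 February 2019.
8 February 2019 (Friday) is already a business day.
Deadline: 8 February 2019.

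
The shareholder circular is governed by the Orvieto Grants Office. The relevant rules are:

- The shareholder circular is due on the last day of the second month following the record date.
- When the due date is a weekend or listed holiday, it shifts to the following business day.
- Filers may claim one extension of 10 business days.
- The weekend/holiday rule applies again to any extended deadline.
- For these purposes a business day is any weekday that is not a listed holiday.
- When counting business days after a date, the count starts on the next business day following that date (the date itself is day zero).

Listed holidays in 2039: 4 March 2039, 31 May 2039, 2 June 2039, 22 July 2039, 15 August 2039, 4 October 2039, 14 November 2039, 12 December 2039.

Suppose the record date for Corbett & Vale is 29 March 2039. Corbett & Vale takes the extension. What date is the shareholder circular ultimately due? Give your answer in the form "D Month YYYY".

2 months after 29 March 2039 is May 2039; that month ends on 31 May 2039.
31 May 2039 falls on a listed holiday. Rolling to the next business day gives 1 June 2039, a Wednesday.
Counting 10 further business days from 1 June 2039 reaches 16 June 2039.
16 June 2039 falls on a Thursday, which is a business day, so no adjustment is needed.
The final due date is 16 June 2039.

16 June 2039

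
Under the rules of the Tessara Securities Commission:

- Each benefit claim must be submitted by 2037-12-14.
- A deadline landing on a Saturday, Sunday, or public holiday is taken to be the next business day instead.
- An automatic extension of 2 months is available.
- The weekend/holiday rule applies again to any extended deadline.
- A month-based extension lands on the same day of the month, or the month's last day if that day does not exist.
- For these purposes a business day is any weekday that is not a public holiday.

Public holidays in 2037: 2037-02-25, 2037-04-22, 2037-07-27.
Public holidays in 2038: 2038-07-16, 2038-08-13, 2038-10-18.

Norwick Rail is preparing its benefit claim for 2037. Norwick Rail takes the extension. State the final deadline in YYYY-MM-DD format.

The statutory due date is 2037-12-14.
2037-12-14 falls on a Monday, which is a business day, so no adjustment is needed.
Add 2 months to 2037-12-14: 2038-02-14.
2038-02-14 falls on a Sunday. Rolling to the next business day gives 2038-02-15, a Monday.
So the filing is due 2038-02-15.

2038-02-15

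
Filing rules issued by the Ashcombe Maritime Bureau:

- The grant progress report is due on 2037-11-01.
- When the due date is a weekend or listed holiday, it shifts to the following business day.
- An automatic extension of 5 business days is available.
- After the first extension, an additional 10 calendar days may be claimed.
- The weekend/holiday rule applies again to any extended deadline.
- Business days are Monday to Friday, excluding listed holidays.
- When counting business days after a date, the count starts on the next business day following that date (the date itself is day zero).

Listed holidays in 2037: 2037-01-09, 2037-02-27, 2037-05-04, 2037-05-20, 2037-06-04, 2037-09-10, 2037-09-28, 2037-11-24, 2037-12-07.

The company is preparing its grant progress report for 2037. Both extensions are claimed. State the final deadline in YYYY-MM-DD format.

The statutory due date is 2037-11-01.
2037-11-01 is a Sunday; the next business day is 2037-11-02 (Monday).
Applying the 5-business-day extension: 5 business days after 2037-11-02 is 2037-11-09.
Since 2037-11-09 is a Monday and not a holiday, the date is unchanged.
Applying the 10-calendar-day extension: 2037-11-09 + 10 days = 2037-11-19.
2037-11-19 is a Thursday and not a listed holiday, so it stands.
Final deadline: 2037-11-19.

2037-11-19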